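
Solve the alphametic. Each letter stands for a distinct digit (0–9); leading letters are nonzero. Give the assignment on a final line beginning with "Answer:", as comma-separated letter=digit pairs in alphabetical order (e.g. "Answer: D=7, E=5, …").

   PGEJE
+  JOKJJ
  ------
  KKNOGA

Step 1. [K] adding two 5-digit numbers gives at most 5+1 digits, and here it does — K is that final carry and must be 1 ⇒ K=1.
Step 2. [col 1: E + J ≡ A (mod 10)] A=7 is one option consistent with column 1 (E + J ≡ A (mod 10), carry-in 0) — take it, so A=7.
Step 3. [col 1: E + J ≡ A (mod 10)] J=2 is one option consistent with column 1 (E + J ≡ A (mod 10), carry-in 0) — take it, so J=2.
Step 4. [col 1: E + J ≡ A (mod 10)] from column 1 (J=2, A=7, carry-in 0, digits 1,2,7 already taken and all letters distinct): E must equal 5 ⇒ E=5.
Step 5. [col 2: J + J ≡ G (mod 10)] in column 2 we have J+J≡G with carry-in 0; given J=2 and digits 1,2,5,7 already taken and all letters distinct, that pins G to 4, so G=4.
Step 6. [col 3: E + K ≡ O (mod 10)] column 3: given E=5, K=1, carry-in 0, and digits 1,2,4,5,7 already taken and all letters distinct, E+K≡O (mod 10) forces O=6 ⇒ O=6.
Step 7. [col 4: G + O ≡ N (mod 10)] from column 4 (G=4, O=6, carry-in 0, digits 1,2,4,5,6,7 already taken and all letters distinct): N must equal 0. So N=0.
Step 8. [col 5: P + J ≡ K (mod 10)] in column 5 we have P+J≡K with carry-in 1; given J=2, K=1 and digits 0,1,2,4,5,6,7 already taken and all letters distinct, that pins P to 8, so P=8.

Answer: A=7, E=5, G=4, J=2, K=1, N=0, O=6, P=8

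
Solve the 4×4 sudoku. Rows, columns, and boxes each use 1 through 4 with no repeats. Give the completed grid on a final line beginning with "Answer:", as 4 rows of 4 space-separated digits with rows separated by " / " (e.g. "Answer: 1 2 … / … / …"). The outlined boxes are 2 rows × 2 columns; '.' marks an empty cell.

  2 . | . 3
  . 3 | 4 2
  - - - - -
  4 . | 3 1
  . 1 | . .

Step 1. [r3c2∈{2}] r3c2 is down to just 2, so r3c2=2.
Step 2. [r4c4∈{4}] nothing but 4 survives at r4c4 ⇒ r4c4=4.
Step 3. [r1c2∈{4}] only 4 remains possible at r1c2, so r1c2=4.
Step 4. [r4c1∈{3}] r4c1 has the single candidate 3. So r4c1=3.
Step 5. [r4c3∈{2}] r4c3's peers cover all but 2. So r4c3=2.
Step 6. [r1c3∈{1}] nothing but 1 survives at r1c3. So r1c3=1.
Step 7. [r2c1∈{1}] r2c1 has the single candidate 1. So r2c1=1.

Answer: 2 4 1 3 / 1 3 4 2 / 4 2 3 1 / 3 1 2 4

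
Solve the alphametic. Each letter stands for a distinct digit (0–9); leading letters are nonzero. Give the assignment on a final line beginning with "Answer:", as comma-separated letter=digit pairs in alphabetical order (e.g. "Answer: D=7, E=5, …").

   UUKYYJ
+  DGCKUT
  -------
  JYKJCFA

Step 1. [col 1: J + T ≡ A (mod 10)] column 1 (J + T ≡ A (mod 10), carry-in 0) doesn't pin J yet; pick J=1 and continue, so J=1.
Step 2. [col 1: J + T ≡ A (mod 10)] several values work for A in column 1 (J + T ≡ A (mod 10), carry-in 0); try A=0. So A=0.
Step 3. [col 1: J + T ≡ A (mod 10)] in column 1 we have J+T≡A with carry-in 0; given J=1, A=0 and digits 0,1 already taken and all letters distinct, that pins T to 9. So T=9.
Step 4. [col 2: Y + U ≡ F (mod 10)] column 2 (Y + U ≡ F (mod 10), carry-in 1) doesn't pin Y yet; pick Y=4 and continue ⇒ Y=4.
Step 5. [col 2: Y + U ≡ F (mod 10)] U=7 is one option consistent with column 2 (Y + U ≡ F (mod 10), carry-in 1) — take it. So U=7.
Step 6. [col 2: Y + U ≡ F (mod 10)] column 2: given Y=4, U=7, carry-in 1, and digits 0,1,4,7,9 already taken and all letters distinct, Y+U≡F (mod 10) forces F=2 ⇒ F=2.
Step 7. [col 3: Y + K ≡ C (mod 10)] column 3 (Y + K ≡ C (mod 10), carry-in 1) doesn't pin C yet; pick C=8 and continue. So C=8.
Step 8. [col 3: Y + K ≡ C (mod 10)] column 3 reads Y+K+carry(1)=C with Y=4, C=8; with digits 0,1,2,4,7,8,9 already taken and all letters distinct, the only value for K is 3. So K=3.
Step 9. [col 5: U + G ≡ K (mod 10)] from column 5 (U=7, K=3, carry-in 1, digits 0,1,2,3,4,7,8,9 already taken and all letters distinct): G must equal 5 ⇒ G=5.
Step 10. [col 6: U + D ≡ Y (mod 10)] from column 6 (U=7, Y=4, carry-in 1, digits 0,1,2,3,4,5,7,8,9 already taken and all letters distinct): D must equal 6. So D=6.

Answer: A=0, C=8, D=6, F=2, G=5, J=1, K=3, T=9, U=7, Y=4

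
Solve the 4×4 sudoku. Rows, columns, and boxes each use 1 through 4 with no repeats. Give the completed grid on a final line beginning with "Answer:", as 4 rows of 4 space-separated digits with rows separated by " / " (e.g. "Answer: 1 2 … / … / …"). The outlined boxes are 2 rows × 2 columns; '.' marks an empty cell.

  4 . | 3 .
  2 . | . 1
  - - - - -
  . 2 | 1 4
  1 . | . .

Step 1. [r4c4∈{2,3}] 3 has one home in col 4: r4c4 ⇒ r4c4=3.
Step 2. [r4c2∈{4}] r4c2's peers cover all but 4 ⇒ r4c2=4.
Step 3. [r3c1∈{3}] only 3 remains possible at r3c1. So r3c1=3.
Step 4. [r4c3∈{2}] only 2 remains possible at r4c3 ⇒ r4c3=2.
Step 5. [r2c2∈{3}] nothing but 3 survives at r2c2 ⇒ r2c2=3.
Step 6. [r1c4∈{2}] only 2 remains possible at r1c4 ⇒ r1c4=2.
Step 7. [r1c2∈{1}] only 1 remains possible at r1c2. So r1c2=1.
Step 8. [r2c3∈{4}] r2c3 has the single candidate 4, so r2c3=4.

Answer: 4 1 3 2 / 2 3 4 1 / 3 2 1 4 / 1 4 2 3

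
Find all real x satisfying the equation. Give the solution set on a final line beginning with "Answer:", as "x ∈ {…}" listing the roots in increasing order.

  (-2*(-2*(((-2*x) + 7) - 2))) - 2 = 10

Step 1. [(-2*(-2*(((-2*x) + 7) - 2))) - 2 = 10] add 2: x sits inside (… - 2), so sub: -2*(-2*(((-2*x) + 7) - 2)) = 12.
Step 2. [-2*(-2*(((-2*x) + 7) - 2)) = 12] divide by the outer -2 ⇒ div: -2*(((-2*x) + 7) - 2) = -6.
Step 3. [-2*(((-2*x) + 7) - 2) = -6] -2·(inner) — divide through by -2. So div: ((-2*x) + 7) - 2 = 3.
Step 4. [((-2*x) + 7) - 2 = 3] add 2: x sits inside (… - 2), so sub: (-2*x) + 7 = 5.
Step 5. [(-2*x) + 7 = 5] 7 comes off first (subtract 7), so sub: -2*x = -2.
Step 6. [-2*x = -2] divide by the outer -2, so div: x = 1.

Answer: x ∈ {1}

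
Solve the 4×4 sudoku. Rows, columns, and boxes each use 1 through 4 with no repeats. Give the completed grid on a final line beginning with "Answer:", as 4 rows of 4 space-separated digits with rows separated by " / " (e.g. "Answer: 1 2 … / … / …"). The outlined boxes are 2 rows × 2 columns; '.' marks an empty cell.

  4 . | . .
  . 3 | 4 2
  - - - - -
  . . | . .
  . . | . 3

Step 1. [r1c4∈{1}] only 1 remains possible at r1c4 ⇒ r1c4=1.
Step 2. [r4c2∈{1,2,4}] row 4 places 4 nowhere but r4c2. So r4c2=4.
Step 3. [r3c2∈{1,2}] in col 2, 1 fits only at r3c2, so r3c2=1.
Step 4. [r3c3∈{2}] nothing but 2 survives at r3c3 ⇒ r3c3=2.
Step 5. [r4c1∈{2}] r4c1 has the single candidate 2, so r4c1=2.
Step 6. [r4c3∈{1}] only 1 remains possible at r4c3. So r4c3=1.
Step 7. [r2c1∈{1}] r2c1 is down to just 1 ⇒ r2c1=1.
Step 8. [r1c3∈{3}] nothing but 3 survives at r1c3, so r1c3=3.
Step 9. [r3c1∈{3}] nothing but 3 survives at r3c1 ⇒ r3c1=3.
Step 10. [r1c2∈{2}] only 2 remains possible at r1c2 ⇒ r1c2=2.
Step 11. [r3c4∈{4}] r3c4 has the single candidate 4. So r3c4=4.

Answer: 4 2 3 1 / 1 3 4 2 / 3 1 2 4 / 2 4 1 3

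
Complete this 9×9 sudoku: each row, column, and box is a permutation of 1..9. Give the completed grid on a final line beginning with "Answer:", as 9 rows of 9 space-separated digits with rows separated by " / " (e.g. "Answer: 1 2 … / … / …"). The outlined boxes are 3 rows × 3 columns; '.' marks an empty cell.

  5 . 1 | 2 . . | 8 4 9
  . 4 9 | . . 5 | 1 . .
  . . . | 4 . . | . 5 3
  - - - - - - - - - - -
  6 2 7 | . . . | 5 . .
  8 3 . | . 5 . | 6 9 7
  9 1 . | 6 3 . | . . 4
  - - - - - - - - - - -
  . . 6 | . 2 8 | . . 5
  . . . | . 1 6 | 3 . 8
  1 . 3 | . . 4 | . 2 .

Step 1. [r8c8∈{7}] nothing but 7 survives at r8c8, so r8c8=7.
Step 2. [r3c7∈{2,7}] in col 7, 7 fits only at r3c7, so r3c7=7.
Step 3. [r9c7∈{9}] r9c7's peers cover all but 9, so r9c7=9.
Step 4. [r9c5∈{7}] nothing but 7 survives at r9c5, so r9c5=7.
Step 5. [r2c4∈{3,7,8}] col 4 places 7 nowhere but r2c4, so r2c4=7.
Step 6. [r4c4∈{1,8,9}] 8 has one home in col 4: r4c4, so r4c4=8.
Step 7. [r3c1∈{2}] r3c1's peers cover all but 2. So r3c1=2.
Step 8. [r1c5∈{6}] r1c5's peers cover all but 6, so r1c5=6.
Step 9. [r3c6∈{1,9}] in row 3, 1 fits only at r3c6. So r3c6=1.
Step 10. [r8c1∈{4}] r8c1's peers cover all but 4 ⇒ r8c1=4.
Step 11. [r9c2∈{5,8}] row 9 places 8 nowhere but r9c2. So r9c2=8.
Step 12. [r8c2∈{5,9}] 5 has one home in col 2: r8c2, so r8c2=5.
Step 13. [r3c5∈{8,9}] 9 has one home in row 3: r3c5 ⇒ r3c5=9.
Step 14. [r7c2∈{7,9}] r7c2 is the only open cell in col 2 admitting 9 ⇒ r7c2=9.
Step 15. [r2c8∈{6}] r2c8 is down to just 6. So r2c8=6.
Step 16. [r7c8∈{1}] nothing but 1 survives at r7c8 ⇒ r7c8=1.
Step 17. [r6c7∈{2}] r6c7 has the single candidate 2, so r6c7=2.
Step 18. [r3c2∈{6}] r3c2 is down to just 6 ⇒ r3c2=6.
Step 19. [r6c6∈{7}] only 7 remains possible at r6c6, so r6c6=7.
Step 20. [r2c1∈{3}] nothing but 3 survives at r2c1 ⇒ r2c1=3.
Step 21. [r9c4∈{5}] only 5 remains possible at r9c4. So r9c4=5.
Step 22. [r4c9∈{1}] nothing but 1 survives at r4c9. So r4c9=1.
Step 23. [r5c6∈{2}] nothing but 2 survives at r5c6 ⇒ r5c6=2.
Step 24. [r8c4∈{9}] nothing but 9 survives at r8c4 ⇒ r8c4=9.
Step 25. [r7c7∈{4}] nothing but 4 survives at r7c7. So r7c7=4.
Step 26. [r6c8∈{8}] r6c8's peers cover all but 8. So r6c8=8.
Step 27. [r7c1∈{7}] r7c1's peers cover all but 7, so r7c1=7.
Step 28. [r5c3∈{4}] r5c3 is down to just 4 ⇒ r5c3=4.
Step 29. [r4c5∈{4}] r4c5 is down to just 4, so r4c5=4.
Step 30. [r6c3∈{5}] r6c3 is down to just 5, so r6c3=5.
Step 31. [r1c2∈{7}] only 7 remains possible at r1c2. So r1c2=7.
Step 32. [r2c5∈{8}] r2c5 has the single candidate 8, so r2c5=8.
Step 33. [r7c4∈{3}] nothing but 3 survives at r7c4. So r7c4=3.
Step 34. [r4c8∈{3}] r4c8 is down to just 3, so r4c8=3.
Step 35. [r5c4∈{1}] nothing but 1 survives at r5c4. So r5c4=1.
Step 36. [r3c3∈{8}] r3c3's peers cover all but 8 ⇒ r3c3=8.
Step 37. [r1c6∈{3}] r1c6 is down to just 3, so r1c6=3.
Step 38. [r2c9∈{2}] only 2 remains possible at r2c9 ⇒ r2c9=2.
Step 39. [r9c9∈{6}] only 6 remains possible at r9c9. So r9c9=6.
Step 40. [r8c3∈{2}] only 2 remains possible at r8c3, so r8c3=2.
Step 41. [r4c6∈{9}] nothing but 9 survives at r4c6 ⇒ r4c6=9.

Answer: 5 7 1 2 6 3 8 4 9 / 3 4 9 7 8 5 1 6 2 / 2 6 8 4 9 1 7 5 3 / 6 2 7 8 4 9 5 3 1 / 8 3 4 1 5 2 6 9 7 / 9 1 5 6 3 7 2 8 4 / 7 9 6 3 2 8 4 1 5 / 4 5 2 9 1 6 3 7 8 / 1 8 3 5 7 4 9 2 6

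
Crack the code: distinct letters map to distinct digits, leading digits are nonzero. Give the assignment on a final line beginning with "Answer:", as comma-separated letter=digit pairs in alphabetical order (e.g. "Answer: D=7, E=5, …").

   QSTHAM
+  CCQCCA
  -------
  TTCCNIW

Step 1. [col 1: M + A ≡ W (mod 10)] column 1 (M + A ≡ W (mod 10), carry-in 0) doesn't pin A yet; pick A=3 and continue ⇒ A=3.
Step 2. [T] adding two 6-digit numbers gives at most 6+1 digits, and here it does — T is that final carry and must be 1, so T=1.
Step 3. [col 1: M + A ≡ W (mod 10)] column 1 (M + A ≡ W (mod 10), carry-in 0) doesn't pin M yet; pick M=4 and continue ⇒ M=4.
Step 4. [col 1: M + A ≡ W (mod 10)] in column 1 we have M+A≡W with carry-in 0; given M=4, A=3 and digits 1,3,4 already taken and all letters distinct, that pins W to 7. So W=7.
Step 5. [col 2: A + C ≡ I (mod 10)] column 2 (A + C ≡ I (mod 10), carry-in 0) doesn't pin C yet; pick C=6 and continue, so C=6.
Step 6. [col 2: A + C ≡ I (mod 10)] column 2: given A=3, C=6, carry-in 0, and digits 1,3,4,6,7 already taken and all letters distinct, A+C≡I (mod 10) forces I=9, so I=9.
Step 7. [col 3: H + C ≡ N (mod 10)] column 3: given C=6, carry-in 0, and digits 1,3,4,6,7,9 already taken and all letters distinct, H+C≡N (mod 10) forces N=8, so N=8.
Step 8. [col 3: H + C ≡ N (mod 10)] column 3 reads H+C+carry(0)=N with C=6, N=8; with digits 1,3,4,6,7,8,9 already taken and all letters distinct, the only value for H is 2 ⇒ H=2.
Step 9. [col 4: T + Q ≡ C (mod 10)] column 4 reads T+Q+carry(0)=C with T=1, C=6; with digits 1,2,3,4,6,7,8,9 already taken and all letters distinct, the only value for Q is 5. So Q=5.
Step 10. [col 5: S + C ≡ C (mod 10)] column 5: given C=6, carry-in 0, and digits 1,2,3,4,5,6,7,8,9 already taken and all letters distinct, S+C≡C (mod 10) forces S=0. So S=0.

Answer: A=3, C=6, H=2, I=9, M=4, N=8, Q=5, S=0, T=1, W=7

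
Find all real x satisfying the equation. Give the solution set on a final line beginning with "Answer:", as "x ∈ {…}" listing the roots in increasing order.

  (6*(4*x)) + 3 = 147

Step 1. [(6*(4*x)) + 3 = 147] subtract 3: x sits inside (… + 3). So sub: 6*(4*x) = 144.
Step 2. [6*(4*x) = 144] 6 out front; divide by 6, so div: 4*x = 24.
Step 3. [4*x = 24] leading coefficient 4: divide by 4. So div: x = 6.

Answer: x ∈ {6}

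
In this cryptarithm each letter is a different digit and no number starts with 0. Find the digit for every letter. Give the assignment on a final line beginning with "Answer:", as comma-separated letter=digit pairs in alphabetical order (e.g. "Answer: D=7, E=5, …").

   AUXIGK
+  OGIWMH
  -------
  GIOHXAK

Step 1. [G] the sum has 7 digits but both addends have 6; that extra leading digit G is the final carry, namely 1 ⇒ G=1.
Step 2. [col 1: K + H ≡ K (mod 10)] column 1 reads K+H+carry(0)=K with nothing yet; with digits 1 already taken and all letters distinct, the only value for H is 0, so H=0.
Step 3. [col 1: K + H ≡ K (mod 10)] several values work for K in column 1 (K + H ≡ K (mod 10), carry-in 0); try K=7 ⇒ K=7.
Step 4. [col 2: G + M ≡ A (mod 10)] column 2 (G + M ≡ A (mod 10), carry-in 0) doesn't pin M yet; pick M=8 and continue ⇒ M=8.
Step 5. [col 2: G + M ≡ A (mod 10)] in column 2 we have G+M≡A with carry-in 0; given G=1, M=8 and digits 0,1,7,8 already taken and all letters distinct, that pins A to 9 ⇒ A=9.
Step 6. [col 3: I + W ≡ X (mod 10)] several values work for I in column 3 (I + W ≡ X (mod 10), carry-in 0); try I=4 ⇒ I=4.
Step 7. [col 3: I + W ≡ X (mod 10)] column 3 reads I+W+carry(0)=X with I=4; with digits 0,1,4,7,8,9 already taken and all letters distinct, the only value for X is 6. So X=6.
Step 8. [col 3: I + W ≡ X (mod 10)] in column 3 we have I+W≡X with carry-in 0; given I=4, X=6 and digits 0,1,4,6,7,8,9 already taken and all letters distinct, that pins W to 2, so W=2.
Step 9. [col 5: U + G ≡ O (mod 10)] in column 5 we have U+G≡O with carry-in 1; given G=1 and digits 0,1,2,4,6,7,8,9 already taken and all letters distinct, that pins U to 3 ⇒ U=3.
Step 10. [col 5: U + G ≡ O (mod 10)] column 5 reads U+G+carry(1)=O with U=3, G=1; with digits 0,1,2,3,4,6,7,8,9 already taken and all letters distinct, the only value for O is 5 ⇒ O=5.

Answer: A=9, G=1, H=0, I=4, K=7, M=8, O=5, U=3, W=2, X=6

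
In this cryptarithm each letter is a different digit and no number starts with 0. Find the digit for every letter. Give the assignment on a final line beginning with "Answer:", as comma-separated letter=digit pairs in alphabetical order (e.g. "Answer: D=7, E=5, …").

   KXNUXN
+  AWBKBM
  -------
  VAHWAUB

Step 1. [V] V is the leading digit of a 7-digit sum of two 6-digit numbers; the final carry is exactly 1. So V=1.
Step 2. [col 1: N + M ≡ B (mod 10)] column 1 (N + M ≡ B (mod 10), carry-in 0) doesn't pin B yet; pick B=2 and continue. So B=2.
Step 3. [col 1: N + M ≡ B (mod 10)] M=8 is one option consistent with column 1 (N + M ≡ B (mod 10), carry-in 0) — take it ⇒ M=8.
Step 4. [col 1: N + M ≡ B (mod 10)] column 1: given M=8, B=2, carry-in 0, and digits 1,2,8 already taken and all letters distinct, N+M≡B (mod 10) forces N=4, so N=4.
Step 5. [col 2: X + B ≡ U (mod 10)] several values work for U in column 2 (X + B ≡ U (mod 10), carry-in 1); try U=6 ⇒ U=6.
Step 6. [col 2: X + B ≡ U (mod 10)] from column 2 (B=2, U=6, carry-in 1, digits 1,2,4,6,8 already taken and all letters distinct): X must equal 3. So X=3.
Step 7. [col 3: U + K ≡ A (mod 10)] column 3: given U=6, carry-in 0, and digits 1,2,3,4,6,8 already taken and all letters distinct, U+K≡A (mod 10) forces A=5 ⇒ A=5.
Step 8. [col 3: U + K ≡ A (mod 10)] from column 3 (U=6, A=5, carry-in 0, digits 1,2,3,4,5,6,8 already taken and all letters distinct): K must equal 9. So K=9.
Step 9. [col 4: N + B ≡ W (mod 10)] in column 4 we have N+B≡W with carry-in 1; given N=4, B=2 and digits 1,2,3,4,5,6,8,9 already taken and all letters distinct, that pins W to 7, so W=7.
Step 10. [col 5: X + W ≡ H (mod 10)] column 5: given X=3, W=7, carry-in 0, and digits 1,2,3,4,5,6,7,8,9 already taken and all letters distinct, X+W≡H (mod 10) forces H=0 ⇒ H=0.

Answer: A=5, B=2, H=0, K=9, M=8, N=4, U=6, V=1, W=7, X=3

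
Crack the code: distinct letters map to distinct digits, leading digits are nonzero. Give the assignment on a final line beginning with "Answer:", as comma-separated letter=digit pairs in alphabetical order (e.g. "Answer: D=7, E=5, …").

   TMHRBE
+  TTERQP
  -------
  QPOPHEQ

Step 1. [col 1: E + P ≡ Q (mod 10)] column 1 (E + P ≡ Q (mod 10), carry-in 0) doesn't pin E yet; pick E=6 and continue, so E=6.
Step 2. [col 1: E + P ≡ Q (mod 10)] Q=1 is one option consistent with column 1 (E + P ≡ Q (mod 10), carry-in 0) — take it ⇒ Q=1.
Step 3. [col 1: E + P ≡ Q (mod 10)] column 1 reads E+P+carry(0)=Q with E=6, Q=1; with digits 1,6 already taken and all letters distinct, the only value for P is 5 ⇒ P=5.
Step 4. [col 2: B + Q ≡ E (mod 10)] in column 2 we have B+Q≡E with carry-in 1; given Q=1, E=6 and digits 1,5,6 already taken and all letters distinct, that pins B to 4 ⇒ B=4.
Step 5. [col 3: R + R ≡ H (mod 10)] column 3: given nothing yet, carry-in 0, and digits 1,4,5,6 already taken and all letters distinct, R+R≡H (mod 10) forces H=8 ⇒ H=8.
Step 6. [col 3: R + R ≡ H (mod 10)] in column 3 we have R+R≡H with carry-in 0; given H=8 and digits 1,4,5,6,8 already taken and all letters distinct, that pins R to 9 ⇒ R=9.
Step 7. [col 5: M + T ≡ O (mod 10)] no forcing yet in column 5 (carry-in 1); T=7 is free and consistent — try it, so T=7.
Step 8. [col 5: M + T ≡ O (mod 10)] from column 5 (T=7, carry-in 1, digits 1,4,5,6,7,8,9 already taken and all letters distinct): O must equal 0, so O=0.
Step 9. [col 5: M + T ≡ O (mod 10)] column 5: given T=7, O=0, carry-in 1, and digits 0,1,4,5,6,7,8,9 already taken and all letters distinct, M+T≡O (mod 10) forces M=2. So M=2.

Answer: B=4, E=6, H=8, M=2, O=0, P=5, Q=1, R=9, T=7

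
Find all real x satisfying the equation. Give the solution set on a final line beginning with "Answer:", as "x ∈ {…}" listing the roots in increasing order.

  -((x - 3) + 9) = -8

Step 1. [-((x - 3) + 9) = -8] LHS negated; negate both sides ⇒ neg: (x - 3) + 9 = 8.
Step 2. [(x - 3) + 9 = 8] 9 comes off first (subtract 9), so sub: x - 3 = -1.
Step 3. [x - 3 = -1] -3 is outermost — add 3 both sides ⇒ sub: x = 2.

Answer: x ∈ {2}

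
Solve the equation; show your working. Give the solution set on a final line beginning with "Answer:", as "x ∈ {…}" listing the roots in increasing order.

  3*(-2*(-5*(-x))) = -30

Step 1. [3*(-2*(-5*(-x))) = -30] LHS = 3·(…); ÷3 both sides ⇒ div: -2*(-5*(-x)) = -10.
Step 2. [-2*(-5*(-x)) = -10] -2 out front; divide by -2. So div: -5*(-x) = 5.
Step 3. [-5*(-x) = 5] -5·(inner) — divide through by -5, so div: -x = -1.
Step 4. [-x = -1] flip signs both sides, so neg: x = 1.

Answer: x ∈ {1}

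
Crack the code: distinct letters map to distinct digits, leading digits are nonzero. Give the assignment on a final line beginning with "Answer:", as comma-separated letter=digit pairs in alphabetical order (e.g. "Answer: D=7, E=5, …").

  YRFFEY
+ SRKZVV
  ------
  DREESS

Step 1. [col 1: Y + V ≡ S (mod 10)] no forcing yet in column 1 (carry-in 0); S=1 is free and consistent — try it. So S=1.
Step 2. [col 1: Y + V ≡ S (mod 10)] column 1 (Y + V ≡ S (mod 10), carry-in 0) doesn't pin Y yet; pick Y=8 and continue ⇒ Y=8.
Step 3. [col 1: Y + V ≡ S (mod 10)] in column 1 we have Y+V≡S with carry-in 0; given Y=8, S=1 and digits 1,8 already taken and all letters distinct, that pins V to 3. So V=3.
Step 4. [col 2: E + V ≡ S (mod 10)] in column 2 we have E+V≡S with carry-in 1; given V=3, S=1 and digits 1,3,8 already taken and all letters distinct, that pins E to 7 ⇒ E=7.
Step 5. [col 3: F + Z ≡ E (mod 10)] several values work for Z in column 3 (F + Z ≡ E (mod 10), carry-in 1); try Z=4, so Z=4.
Step 6. [col 3: F + Z ≡ E (mod 10)] in column 3 we have F+Z≡E with carry-in 1; given Z=4, E=7 and digits 1,3,4,7,8 already taken and all letters distinct, that pins F to 2. So F=2.
Step 7. [col 4: F + K ≡ E (mod 10)] column 4: given F=2, E=7, carry-in 0, and digits 1,2,3,4,7,8 already taken and all letters distinct, F+K≡E (mod 10) forces K=5 ⇒ K=5.
Step 8. [col 5: R + R ≡ R (mod 10)] in column 5 we have R+R≡R with carry-in 0; given nothing yet and digits 1,2,3,4,5,7,8 already taken and all letters distinct, that pins R to 0 ⇒ R=0.
Step 9. [col 6: Y + S ≡ D (mod 10)] column 6 reads Y+S+carry(0)=D with Y=8, S=1; with digits 0,1,2,3,4,5,7,8 already taken and all letters distinct, the only value for D is 9. So D=9.

Answer: D=9, E=7, F=2, K=5, R=0, S=1, V=3, Y=8, Z=4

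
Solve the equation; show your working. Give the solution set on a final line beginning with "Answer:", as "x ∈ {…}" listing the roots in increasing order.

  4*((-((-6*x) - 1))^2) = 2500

Step 1. [4*((-((-6*x) - 1))^2) = 2500] LHS = 4·(…); ÷4 both sides. So div: (-((-6*x) - 1))^2 = 625.
Step 2. [(-((-6*x) - 1))^2 = 625] LHS squared, RHS 625 ≥ 0: apply √ (±) ⇒ sqrt: -((-6*x) - 1) = 25 or -25.
Step 3. [-((-6*x) - 1) = 25 or -25] leading − — multiply by −1, so neg: (-6*x) - 1 = -25 or 25.
Step 4. [(-6*x) - 1 = -25 or 25] peel the -1: add 1 from each side ⇒ sub: -6*x = -24 or 26.
Step 5. [-6*x = -24 or 26] -6·(inner) — divide through by -6. So div: x = 4 or -13/3.

Answer: x ∈ {-13/3, 4}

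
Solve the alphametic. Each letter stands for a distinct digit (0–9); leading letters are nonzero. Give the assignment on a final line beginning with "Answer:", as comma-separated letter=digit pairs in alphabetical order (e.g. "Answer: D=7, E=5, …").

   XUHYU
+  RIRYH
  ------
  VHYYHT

Step 1. [col 1: U + H ≡ T (mod 10)] column 1 (U + H ≡ T (mod 10), carry-in 0) doesn't pin T yet; pick T=8 and continue, so T=8.
Step 2. [V] the sum has 6 digits but both addends have 5; that extra leading digit V is the final carry, namely 1 ⇒ V=1.
Step 3. [col 1: U + H ≡ T (mod 10)] U=2 is one option consistent with column 1 (U + H ≡ T (mod 10), carry-in 0) — take it. So U=2.
Step 4. [col 1: U + H ≡ T (mod 10)] in column 1 we have U+H≡T with carry-in 0; given U=2, T=8 and digits 1,2,8 already taken and all letters distinct, that pins H to 6 ⇒ H=6.
Step 5. [col 2: Y + Y ≡ H (mod 10)] column 2 reads Y+Y+carry(0)=H with H=6; with digits 1,2,6,8 already taken and all letters distinct, the only value for Y is 3. So Y=3.
Step 6. [col 3: H + R ≡ Y (mod 10)] column 3: given H=6, Y=3, carry-in 0, and digits 1,2,3,6,8 already taken and all letters distinct, H+R≡Y (mod 10) forces R=7, so R=7.
Step 7. [col 4: U + I ≡ Y (mod 10)] from column 4 (U=2, Y=3, carry-in 1, digits 1,2,3,6,7,8 already taken and all letters distinct): I must equal 0 ⇒ I=0.
Step 8. [col 5: X + R ≡ H (mod 10)] column 5: given R=7, H=6, carry-in 0, and digits 0,1,2,3,6,7,8 already taken and all letters distinct, X+R≡H (mod 10) forces X=9, so X=9.

Answer: H=6, I=0, R=7, T=8, U=2, V=1, X=9, Y=3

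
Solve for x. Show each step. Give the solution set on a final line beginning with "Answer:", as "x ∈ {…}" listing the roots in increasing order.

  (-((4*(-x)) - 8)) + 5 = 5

Step 1. [(-((4*(-x)) - 8)) + 5 = 5] 5 comes off first (subtract 5) ⇒ sub: -((4*(-x)) - 8) = 0.
Step 2. [-((4*(-x)) - 8) = 0] leading − — multiply by −1 ⇒ neg: (4*(-x)) - 8 = 0.
Step 3. [(4*(-x)) - 8 = 0] -8 is outermost — add 8 both sides. So sub: 4*(-x) = 8.
Step 4. [4*(-x) = 8] divide by the outer 4, so div: -x = 2.
Step 5. [-x = 2] LHS negated; negate both sides, so neg: x = -2.

Answer: x ∈ {-2}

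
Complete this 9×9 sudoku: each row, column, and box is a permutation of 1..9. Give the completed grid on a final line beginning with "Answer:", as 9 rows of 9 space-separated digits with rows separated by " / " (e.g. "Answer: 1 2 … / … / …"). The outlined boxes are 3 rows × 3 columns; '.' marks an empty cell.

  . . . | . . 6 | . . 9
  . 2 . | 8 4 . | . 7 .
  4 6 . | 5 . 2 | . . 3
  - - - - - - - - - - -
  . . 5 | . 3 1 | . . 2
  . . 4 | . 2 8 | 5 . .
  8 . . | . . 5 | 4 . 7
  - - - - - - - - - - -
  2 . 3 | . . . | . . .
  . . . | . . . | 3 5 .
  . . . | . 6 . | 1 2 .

Step 1. [r6c5∈{9}] r6c5 is down to just 9, so r6c5=9.
Step 2. [r7c7∈{6,7,8,9}] in col 7, 7 fits only at r7c7, so r7c7=7.
Step 3. [r7c8∈{4,6,8,9}] box 9 places 9 nowhere but r7c8, so r7c8=9.
Step 4. [r7c6∈{4}] r7c6 has the single candidate 4. So r7c6=4.
Step 5. [r3c3∈{1,7,8,9}] 9 has one home in row 3: r3c3, so r3c3=9.
Step 6. [r2c3∈{1}] r2c3 is down to just 1 ⇒ r2c3=1.
Step 7. [r7c4∈{1}] only 1 remains possible at r7c4, so r7c4=1.
Step 8. [r5c9∈{1,6}] 1 has one home in col 9: r5c9. So r5c9=1.
Step 9. [r4c7∈{6,8,9}] col 7 places 9 nowhere but r4c7, so r4c7=9.
Step 10. [r4c2∈{7}] r4c2's peers cover all but 7, so r4c2=7.
Step 11. [r4c1∈{6}] nothing but 6 survives at r4c1 ⇒ r4c1=6.
Step 12. [r5c4∈{6,7}] in row 5, 7 fits only at r5c4, so r5c4=7.
Step 13. [r1c4∈{3}] only 3 remains possible at r1c4. So r1c4=3.
Step 14. [r9c4∈{9}] r9c4's peers cover all but 9. So r9c4=9.
Step 15. [r8c6∈{7}] r8c6 has the single candidate 7 ⇒ r8c6=7.
Step 16. [r8c5∈{8}] r8c5's peers cover all but 8 ⇒ r8c5=8.
Step 17. [r3c7∈{8}] r3c7 has the single candidate 8. So r3c7=8.
Step 18. [r7c9∈{6,8}] 6 has one home in row 7: r7c9. So r7c9=6.
Step 19. [r7c2∈{5,8}] in row 7, 8 fits only at r7c2, so r7c2=8.
Step 20. [r1c2∈{5}] only 5 remains possible at r1c2. So r1c2=5.
Step 21. [r1c1∈{7}] nothing but 7 survives at r1c1. So r1c1=7.
Step 22. [r8c1∈{1,9}] r8c1 is the only open cell in col 1 admitting 1. So r8c1=1.
Step 23. [r5c1∈{3,9}] r5c1 is the only open cell in col 1 admitting 9 ⇒ r5c1=9.
Step 24. [r5c2∈{3}] nothing but 3 survives at r5c2. So r5c2=3.
Step 25. [r3c8∈{1}] nothing but 1 survives at r3c8. So r3c8=1.
Step 26. [r8c9∈{4}] r8c9 has the single candidate 4 ⇒ r8c9=4.
Step 27. [r5c8∈{6}] r5c8's peers cover all but 6. So r5c8=6.
Step 28. [r2c9∈{5}] nothing but 5 survives at r2c9 ⇒ r2c9=5.
Step 29. [r7c5∈{5}] r7c5's peers cover all but 5 ⇒ r7c5=5.
Step 30. [r2c6∈{9}] only 9 remains possible at r2c6. So r2c6=9.
Step 31. [r1c8∈{4}] nothing but 4 survives at r1c8 ⇒ r1c8=4.
Step 32. [r1c3∈{8}] r1c3 is down to just 8 ⇒ r1c3=8.
Step 33. [r6c3∈{2}] nothing but 2 survives at r6c3 ⇒ r6c3=2.
Step 34. [r3c5∈{7}] r3c5 is down to just 7, so r3c5=7.
Step 35. [r9c6∈{3}] nothing but 3 survives at r9c6 ⇒ r9c6=3.
Step 36. [r2c7∈{6}] r2c7's peers cover all but 6, so r2c7=6.
Step 37. [r4c4∈{4}] r4c4's peers cover all but 4. So r4c4=4.
Step 38. [r8c4∈{2}] only 2 remains possible at r8c4. So r8c4=2.
Step 39. [r9c9∈{8}] only 8 remains possible at r9c9. So r9c9=8.
Step 40. [r9c2∈{4}] r9c2 has the single candidate 4, so r9c2=4.
Step 41. [r6c4∈{6}] r6c4 is down to just 6, so r6c4=6.
Step 42. [r6c8∈{3}] r6c8 has the single candidate 3, so r6c8=3.
Step 43. [r9c3∈{7}] r9c3 has the single candidate 7. So r9c3=7.
Step 44. [r6c2∈{1}] only 1 remains possible at r6c2, so r6c2=1.
Step 45. [r2c1∈{3}] r2c1's peers cover all but 3. So r2c1=3.
Step 46. [r1c5∈{1}] r1c5's peers cover all but 1. So r1c5=1.
Step 47. [r4c8∈{8}] nothing but 8 survives at r4c8 ⇒ r4c8=8.
Step 48. [r1c7∈{2}] only 2 remains possible at r1c7 ⇒ r1c7=2.
Step 49. [r8c2∈{9}] nothing but 9 survives at r8c2. So r8c2=9.
Step 50. [r8c3∈{6}] only 6 remains possible at r8c3. So r8c3=6.
Step 51. [r9c1∈{5}] nothing but 5 survives at r9c1. So r9c1=5.

Answer: 7 5 8 3 1 6 2 4 9 / 3 2 1 8 4 9 6 7 5 / 4 6 9 5 7 2 8 1 3 / 6 7 5 4 3 1 9 8 2 / 9 3 4 7 2 8 5 6 1 / 8 1 2 6 9 5 4 3 7 / 2 8 3 1 5 4 7 9 6 / 1 9 6 2 8 7 3 5 4 / 5 4 7 9 6 3 1 2 8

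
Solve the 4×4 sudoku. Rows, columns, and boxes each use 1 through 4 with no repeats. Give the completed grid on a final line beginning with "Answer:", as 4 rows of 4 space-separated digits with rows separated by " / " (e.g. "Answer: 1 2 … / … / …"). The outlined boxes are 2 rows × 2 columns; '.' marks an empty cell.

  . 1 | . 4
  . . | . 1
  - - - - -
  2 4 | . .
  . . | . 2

Step 1. [r1c1∈{3}] only 3 remains possible at r1c1. So r1c1=3.
Step 2. [r2c3∈{2,3}] row 2 places 3 nowhere but r2c3 ⇒ r2c3=3.
Step 3. [r3c3∈{1}] only 1 remains possible at r3c3. So r3c3=1.
Step 4. [r2c1∈{4}] nothing but 4 survives at r2c1 ⇒ r2c1=4.
Step 5. [r4c3∈{4}] r4c3 has the single candidate 4 ⇒ r4c3=4.
Step 6. [r4c1∈{1}] r4c1 has the single candidate 1. So r4c1=1.
Step 7. [r1c3∈{2}] r1c3's peers cover all but 2. So r1c3=2.
Step 8. [r2c2∈{2}] r2c2 has the single candidate 2 ⇒ r2c2=2.
Step 9. [r3c4∈{3}] r3c4's peers cover all but 3. So r3c4=3.
Step 10. [r4c2∈{3}] only 3 remains possible at r4c2, so r4c2=3.

Answer: 3 1 2 4 / 4 2 3 1 / 2 4 1 3 / 1 3 4 2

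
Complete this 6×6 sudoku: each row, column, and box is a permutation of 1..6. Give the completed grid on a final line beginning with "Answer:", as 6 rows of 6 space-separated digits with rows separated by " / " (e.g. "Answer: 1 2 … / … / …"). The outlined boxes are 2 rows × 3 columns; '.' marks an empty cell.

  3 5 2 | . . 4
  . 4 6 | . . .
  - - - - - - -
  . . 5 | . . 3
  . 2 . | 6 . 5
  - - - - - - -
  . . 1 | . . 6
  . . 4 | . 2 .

Step 1. [r1c4∈{1}] nothing but 1 survives at r1c4 ⇒ r1c4=1.
Step 2. [r3c2∈{1,6}] in col 2, 1 fits only at r3c2. So r3c2=1.
Step 3. [r3c5∈{4}] r3c5's peers cover all but 4. So r3c5=4.
Step 4. [r5c2∈{3}] r5c2's peers cover all but 3. So r5c2=3.
Step 5. [r5c5∈{5}] r5c5 is down to just 5, so r5c5=5.
Step 6. [r2c4∈{2,3,5}] 5 has one home in row 2: r2c4. So r2c4=5.
Step 7. [r6c2∈{6}] only 6 remains possible at r6c2, so r6c2=6.
Step 8. [r2c1∈{1}] r2c1 has the single candidate 1. So r2c1=1.
Step 9. [r6c6∈{1}] r6c6 is down to just 1 ⇒ r6c6=1.
Step 10. [r3c1∈{6}] only 6 remains possible at r3c1 ⇒ r3c1=6.
Step 11. [r4c5∈{1}] r4c5 is down to just 1, so r4c5=1.
Step 12. [r4c1∈{4}] r4c1 has the single candidate 4. So r4c1=4.
Step 13. [r3c4∈{2}] r3c4 is down to just 2. So r3c4=2.
Step 14. [r2c5∈{3}] r2c5 is down to just 3 ⇒ r2c5=3.
Step 15. [r1c5∈{6}] r1c5 is down to just 6 ⇒ r1c5=6.
Step 16. [r6c4∈{3}] r6c4 is down to just 3. So r6c4=3.
Step 17. [r6c1∈{5}] nothing but 5 survives at r6c1. So r6c1=5.
Step 18. [r4c3∈{3}] r4c3 has the single candidate 3. So r4c3=3.
Step 19. [r5c1∈{2}] r5c1's peers cover all but 2 ⇒ r5c1=2.
Step 20. [r2c6∈{2}] r2c6 is down to just 2 ⇒ r2c6=2.
Step 21. [r5c4∈{4}] r5c4's peers cover all but 4, so r5c4=4.

Answer: 3 5 2 1 6 4 / 1 4 6 5 3 2 / 6 1 5 2 4 3 / 4 2 3 6 1 5 / 2 3 1 4 5 6 / 5 6 4 3 2 1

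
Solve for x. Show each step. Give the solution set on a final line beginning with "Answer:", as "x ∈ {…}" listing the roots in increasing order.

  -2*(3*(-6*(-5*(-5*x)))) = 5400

Step 1. [-2*(3*(-6*(-5*(-5*x)))) = 5400] LHS = -2·(…); ÷-2 both sides ⇒ div: 3*(-6*(-5*(-5*x))) = -2700.
Step 2. [3*(-6*(-5*(-5*x))) = -2700] divide by the outer 3, so div: -6*(-5*(-5*x)) = -900.
Step 3. [-6*(-5*(-5*x)) = -900] -6 out front; divide by -6. So div: -5*(-5*x) = 150.
Step 4. [-5*(-5*x) = 150] -5 out front; divide by -5. So div: -5*x = -30.
Step 5. [-5*x = -30] -5 out front; divide by -5. So div: x = 6.

Answer: x ∈ {6}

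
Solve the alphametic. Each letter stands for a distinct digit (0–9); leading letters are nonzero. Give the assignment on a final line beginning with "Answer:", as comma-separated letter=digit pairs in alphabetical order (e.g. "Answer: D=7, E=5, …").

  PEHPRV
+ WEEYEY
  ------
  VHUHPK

Step 1. [col 1: V + Y ≡ K (mod 10)] column 1 (V + Y ≡ K (mod 10), carry-in 0) doesn't pin K yet; pick K=9 and continue ⇒ K=9.
Step 2. [col 1: V + Y ≡ K (mod 10)] Y=1 is one option consistent with column 1 (V + Y ≡ K (mod 10), carry-in 0) — take it. So Y=1.
Step 3. [col 1: V + Y ≡ K (mod 10)] column 1: given Y=1, K=9, carry-in 0, and digits 1,9 already taken and all letters distinct, V+Y≡K (mod 10) forces V=8. So V=8.
Step 4. [col 2: R + E ≡ P (mod 10)] several values work for P in column 2 (R + E ≡ P (mod 10), carry-in 0); try P=3. So P=3.
Step 5. [col 2: R + E ≡ P (mod 10)] several values work for R in column 2 (R + E ≡ P (mod 10), carry-in 0); try R=6, so R=6.
Step 6. [col 2: R + E ≡ P (mod 10)] column 2: given R=6, P=3, carry-in 0, and digits 1,3,6,8,9 already taken and all letters distinct, R+E≡P (mod 10) forces E=7. So E=7.
Step 7. [col 3: P + Y ≡ H (mod 10)] in column 3 we have P+Y≡H with carry-in 1; given P=3, Y=1 and digits 1,3,6,7,8,9 already taken and all letters distinct, that pins H to 5. So H=5.
Step 8. [col 4: H + E ≡ U (mod 10)] column 4: given H=5, E=7, carry-in 0, and digits 1,3,5,6,7,8,9 already taken and all letters distinct, H+E≡U (mod 10) forces U=2, so U=2.
Step 9. [col 6: P + W ≡ V (mod 10)] in column 6 we have P+W≡V with carry-in 1; given P=3, V=8 and digits 1,2,3,5,6,7,8,9 already taken and all letters distinct, that pins W to 4 ⇒ W=4.

Answer: E=7, H=5, K=9, P=3, R=6, U=2, V=8, W=4, Y=1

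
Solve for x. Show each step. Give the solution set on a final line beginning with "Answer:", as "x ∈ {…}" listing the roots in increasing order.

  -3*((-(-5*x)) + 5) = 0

Step 1. [-3*((-(-5*x)) + 5) = 0] -3 out front; divide by -3. So div: (-(-5*x)) + 5 = 0.
Step 2. [(-(-5*x)) + 5 = 0] peel the +5: subtract 5 from each side, so sub: -(-5*x) = -5.
Step 3. [-(-5*x) = -5] leading − — multiply by −1, so neg: -5*x = 5.
Step 4. [-5*x = 5] -5·(inner) — divide through by -5 ⇒ div: x = -1.

Answer: x ∈ {-1}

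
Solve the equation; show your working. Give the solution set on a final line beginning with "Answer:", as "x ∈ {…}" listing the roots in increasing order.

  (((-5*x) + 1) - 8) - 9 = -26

Step 1. [(((-5*x) + 1) - 8) - 9 = -26] the outer -9 inverts by adding 9. So sub: ((-5*x) + 1) - 8 = -17.
Step 2. [((-5*x) + 1) - 8 = -17] add 8: x sits inside (… - 8). So sub: (-5*x) + 1 = -9.
Step 3. [(-5*x) + 1 = -9] subtract 1: x sits inside (… + 1). So sub: -5*x = -10.
Step 4. [-5*x = -10] -5 out front; divide by -5. So div: x = 2.

Answer: x ∈ {2}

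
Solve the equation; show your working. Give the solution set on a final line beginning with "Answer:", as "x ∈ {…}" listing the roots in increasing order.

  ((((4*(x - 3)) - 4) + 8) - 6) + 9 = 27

Step 1. [((((4*(x - 3)) - 4) + 8) - 6) + 9 = 27] peel the +9: subtract 9 from each side. So sub: (((4*(x - 3)) - 4) + 8) - 6 = 18.
Step 2. [(((4*(x - 3)) - 4) + 8) - 6 = 18] -6 is outermost — add 6 both sides ⇒ sub: ((4*(x - 3)) - 4) + 8 = 24.
Step 3. [((4*(x - 3)) - 4) + 8 = 24] subtract 8: x sits inside (… + 8) ⇒ sub: (4*(x - 3)) - 4 = 16.
Step 4. [(4*(x - 3)) - 4 = 16] 4 divides every term; factor it out ⇒ factor: (x - 3) - 1 = 4.
Step 5. [(x - 3) - 1 = 4] peel the -1: add 1 from each side, so sub: x - 3 = 5.
Step 6. [x - 3 = 5] the outer -3 inverts by adding 3, so sub: x = 8.

Answer: x ∈ {8}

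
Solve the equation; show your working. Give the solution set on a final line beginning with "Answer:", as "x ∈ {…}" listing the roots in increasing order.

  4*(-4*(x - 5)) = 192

Step 1. [4*(-4*(x - 5)) = 192] leading coefficient 4: divide by 4 ⇒ div: -4*(x - 5) = 48.
Step 2. [-4*(x - 5) = 48] LHS = -4·(…); ÷-4 both sides, so div: x - 5 = -12.
Step 3. [x - 5 = -12] add 5: x sits inside (… - 5) ⇒ sub: x = -7.

Answer: x ∈ {-7}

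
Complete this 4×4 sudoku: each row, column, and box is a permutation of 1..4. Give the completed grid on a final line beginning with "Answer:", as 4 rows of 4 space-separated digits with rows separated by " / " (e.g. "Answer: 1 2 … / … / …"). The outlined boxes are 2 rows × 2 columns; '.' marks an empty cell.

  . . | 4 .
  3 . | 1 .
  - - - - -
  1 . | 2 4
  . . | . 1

Step 1. [r1c1∈{2}] only 2 remains possible at r1c1, so r1c1=2.
Step 2. [r4c2∈{2,3,4}] row 4 places 2 nowhere but r4c2, so r4c2=2.
Step 3. [r4c3∈{3}] nothing but 3 survives at r4c3, so r4c3=3.
Step 4. [r4c1∈{4}] only 4 remains possible at r4c1, so r4c1=4.
Step 5. [r1c4∈{3}] r1c4's peers cover all but 3. So r1c4=3.
Step 6. [r1c2∈{1}] only 1 remains possible at r1c2 ⇒ r1c2=1.
Step 7. [r3c2∈{3}] r3c2's peers cover all but 3, so r3c2=3.
Step 8. [r2c2∈{4}] nothing but 4 survives at r2c2 ⇒ r2c2=4.
Step 9. [r2c4∈{2}] nothing but 2 survives at r2c4 ⇒ r2c4=2.

Answer: 2 1 4 3 / 3 4 1 2 / 1 3 2 4 / 4 2 3 1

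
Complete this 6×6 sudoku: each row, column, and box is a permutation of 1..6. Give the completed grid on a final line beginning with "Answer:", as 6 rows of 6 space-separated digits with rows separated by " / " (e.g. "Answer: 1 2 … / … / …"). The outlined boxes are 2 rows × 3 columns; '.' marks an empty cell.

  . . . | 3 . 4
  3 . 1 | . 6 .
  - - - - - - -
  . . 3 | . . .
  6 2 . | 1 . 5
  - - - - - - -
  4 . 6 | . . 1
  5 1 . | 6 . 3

Step 1. [r1c3∈{2,5}] across col 3, 5 lands solely at r1c3, so r1c3=5.
Step 2. [r3c4∈{2,4}] in col 4, 4 fits only at r3c4. So r3c4=4.
Step 3. [r3c5∈{2}] nothing but 2 survives at r3c5. So r3c5=2.
Step 4. [r2c4∈{2,5}] in row 2, 5 fits only at r2c4, so r2c4=5.
Step 5. [r1c1∈{2}] nothing but 2 survives at r1c1 ⇒ r1c1=2.
Step 6. [r3c2∈{5}] nothing but 5 survives at r3c2. So r3c2=5.
Step 7. [r4c3∈{4}] r4c3 has the single candidate 4 ⇒ r4c3=4.
Step 8. [r5c2∈{3}] r5c2's peers cover all but 3, so r5c2=3.
Step 9. [r2c6∈{2}] nothing but 2 survives at r2c6. So r2c6=2.
Step 10. [r2c2∈{4}] only 4 remains possible at r2c2. So r2c2=4.
Step 11. [r5c4∈{2}] r5c4 has the single candidate 2, so r5c4=2.
Step 12. [r4c5∈{3}] only 3 remains possible at r4c5 ⇒ r4c5=3.
Step 13. [r6c5∈{4}] only 4 remains possible at r6c5. So r6c5=4.
Step 14. [r3c1∈{1}] nothing but 1 survives at r3c1 ⇒ r3c1=1.
Step 15. [r1c5∈{1}] nothing but 1 survives at r1c5, so r1c5=1.
Step 16. [r1c2∈{6}] only 6 remains possible at r1c2 ⇒ r1c2=6.
Step 17. [r3c6∈{6}] r3c6 is down to just 6, so r3c6=6.
Step 18. [r6c3∈{2}] r6c3 has the single candidate 2 ⇒ r6c3=2.
Step 19. [r5c5∈{5}] nothing but 5 survives at r5c5, so r5c5=5.

Answer: 2 6 5 3 1 4 / 3 4 1 5 6 2 / 1 5 3 4 2 6 / 6 2 4 1 3 5 / 4 3 6 2 5 1 / 5 1 2 6 4 3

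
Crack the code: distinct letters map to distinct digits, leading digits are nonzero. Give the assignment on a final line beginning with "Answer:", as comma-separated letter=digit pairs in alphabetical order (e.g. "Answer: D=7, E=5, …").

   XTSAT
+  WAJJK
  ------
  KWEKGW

Step 1. [col 1: T + K ≡ W (mod 10)] W=6 is one option consistent with column 1 (T + K ≡ W (mod 10), carry-in 0) — take it ⇒ W=6.
Step 2. [col 1: T + K ≡ W (mod 10)] column 1 (T + K ≡ W (mod 10), carry-in 0) doesn't pin K yet; pick K=1 and continue ⇒ K=1.
Step 3. [col 1: T + K ≡ W (mod 10)] from column 1 (K=1, W=6, carry-in 0, digits 1,6 already taken and all letters distinct): T must equal 5 ⇒ T=5.
Step 4. [col 2: A + J ≡ G (mod 10)] several values work for G in column 2 (A + J ≡ G (mod 10), carry-in 0); try G=7 ⇒ G=7.
Step 5. [col 2: A + J ≡ G (mod 10)] several values work for A in column 2 (A + J ≡ G (mod 10), carry-in 0); try A=4 ⇒ A=4.
Step 6. [col 2: A + J ≡ G (mod 10)] column 2 reads A+J+carry(0)=G with A=4, G=7; with digits 1,4,5,6,7 already taken and all letters distinct, the only value for J is 3, so J=3.
Step 7. [col 3: S + J ≡ K (mod 10)] column 3: given J=3, K=1, carry-in 0, and digits 1,3,4,5,6,7 already taken and all letters distinct, S+J≡K (mod 10) forces S=8, so S=8.
Step 8. [col 4: T + A ≡ E (mod 10)] column 4 reads T+A+carry(1)=E with T=5, A=4; with digits 1,3,4,5,6,7,8 already taken and all letters distinct, the only value for E is 0, so E=0.
Step 9. [col 5: X + W ≡ W (mod 10)] column 5 reads X+W+carry(1)=W with W=6; with digits 0,1,3,4,5,6,7,8 already taken and all letters distinct, the only value for X is 9, so X=9.

Answer: A=4, E=0, G=7, J=3, K=1, S=8, T=5, W=6, X=9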